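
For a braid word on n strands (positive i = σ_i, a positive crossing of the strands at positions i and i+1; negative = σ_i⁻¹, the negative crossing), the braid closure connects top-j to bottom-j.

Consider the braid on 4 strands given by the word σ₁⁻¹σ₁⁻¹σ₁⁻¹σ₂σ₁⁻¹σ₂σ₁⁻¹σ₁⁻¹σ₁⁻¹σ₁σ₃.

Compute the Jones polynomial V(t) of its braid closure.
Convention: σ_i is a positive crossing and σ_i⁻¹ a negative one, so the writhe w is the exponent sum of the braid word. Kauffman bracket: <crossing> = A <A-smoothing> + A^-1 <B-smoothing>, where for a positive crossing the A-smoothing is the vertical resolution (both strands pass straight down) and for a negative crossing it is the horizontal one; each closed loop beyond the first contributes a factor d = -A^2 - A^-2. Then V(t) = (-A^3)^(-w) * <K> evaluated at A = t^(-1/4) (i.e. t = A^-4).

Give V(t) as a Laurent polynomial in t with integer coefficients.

The presented braid s1^-1 s1^-1 s1^-1 s2 s1^-1 s2 s1^-1 s1^-1 s1^-1 s1 s3 on 4 strands reduces by inverse Markov moves (closure unchanged at each step):
  Destabilize: the word has the form β·s3 where s3 occurs only as the final letter (β ∈ B_3); drop it and the last strand → 3 strands.
  Deconjugate: the word is γ·β·γ⁻¹ with γ = s1^-1 (prefix) and γ⁻¹ = s1 (suffix); strip both.
Reduced to β = s1^-1 s1^-1 s2 s1^-1 s2 s1^-1 s1^-1 s1^-1 on 3 strands, 8 crossings.
Compute on β:
Braid: s1^-1 s1^-1 s2 s1^-1 s2 s1^-1 s1^-1 s1^-1 on 3 strands, 8 crossings.
Writhe w = (#positive) - (#negative) = 2 - 6 = -4.
Computing the Kauffman bracket via state sum. There are 2^8 = 256 states.
Each crossing splits two ways (0=vertical, 1=horizontal). The state's weight is A^(#A-smoothings - #B-smoothings) * d^(loops - 1).
Tabulate the states by total A-exponent and number of loops L (A-exp: L × count):
  A^8: L=7 ×1
  A^6: L=6 ×8
  A^4: L=5 ×28
  A^2: L=4 ×55, L=6 ×1
  A^0: L=3 ×65, L=5 ×5
  A^-2: L=2 ×46, L=4 ×10
  A^-4: L=1 ×17, L=3 ×11
  A^-6: L=2 ×8
  A^-8: L=3 ×1
Each group contributes A^e * Σ count * d^(L-1):
Powers of d = -A^2 - A^-2: d^2 = A^4 + 2 + A^-4; d^3 = -A^6 - 3*A^2 - 3*A^-2 - A^-6; d^4 = A^8 + 4*A^4 + 6 + 4*A^-4 + A^-8; d^5 = -A^10 - 5*A^6 - 10*A^2 - 10*A^-2 - 5*A^-6 - A^-10; d^6 = A^12 + 6*A^8 + 15*A^4 + 20 + 15*A^-4 + 6*A^-8 + A^-12.
  A^8 * (d^6) = A^20 + 6*A^16 + 15*A^12 + 20*A^8 + 15*A^4 + 6 + A^-4
  A^6 * (8*d^5) = -8*A^16 - 40*A^12 - 80*A^8 - 80*A^4 - 40 - 8*A^-4
  A^4 * (28*d^4) = 28*A^12 + 112*A^8 + 168*A^4 + 112 + 28*A^-4
  A^2 * (55*d^3 + d^5) = -A^12 - 60*A^8 - 175*A^4 - 175 - 60*A^-4 - A^-8
  A^0 * (65*d^2 + 5*d^4) = 5*A^8 + 85*A^4 + 160 + 85*A^-4 + 5*A^-8
  A^-2 * (46*d + 10*d^3) = -10*A^4 - 76 - 76*A^-4 - 10*A^-8
  A^-4 * (17 + 11*d^2) = 11 + 39*A^-4 + 11*A^-8
  A^-6 * (8*d) = -8*A^-4 - 8*A^-8
  A^-8 * (d^2) = A^-4 + 2*A^-8 + A^-12
Summing the groups: <K> = A^20 - 2*A^16 + 2*A^12 - 3*A^8 + 3*A^4 - 2 + 2*A^-4 - A^-8 + A^-12
Normalise by the writhe: (-A^3)^(-w) = (-A^3)^(4) = A^12, so f(A) = A^12 * <K> = A^32 - 2*A^28 + 2*A^24 - 3*A^20 + 3*A^16 - 2*A^12 + 2*A^8 - A^4 + 1.
Substitute A = t^(-1/4), i.e. A^e → t^(-e/4): V(t) = 1 - t^-1 + 2*t^-2 - 2*t^-3 + 3*t^-4 - 3*t^-5 + 2*t^-6 - 2*t^-7 + t^-8

Answer: 1 - t^-1 + 2*t^-2 - 2*t^-3 + 3*t^-4 - 3*t^-5 + 2*t^-6 - 2*t^-7 + t^-8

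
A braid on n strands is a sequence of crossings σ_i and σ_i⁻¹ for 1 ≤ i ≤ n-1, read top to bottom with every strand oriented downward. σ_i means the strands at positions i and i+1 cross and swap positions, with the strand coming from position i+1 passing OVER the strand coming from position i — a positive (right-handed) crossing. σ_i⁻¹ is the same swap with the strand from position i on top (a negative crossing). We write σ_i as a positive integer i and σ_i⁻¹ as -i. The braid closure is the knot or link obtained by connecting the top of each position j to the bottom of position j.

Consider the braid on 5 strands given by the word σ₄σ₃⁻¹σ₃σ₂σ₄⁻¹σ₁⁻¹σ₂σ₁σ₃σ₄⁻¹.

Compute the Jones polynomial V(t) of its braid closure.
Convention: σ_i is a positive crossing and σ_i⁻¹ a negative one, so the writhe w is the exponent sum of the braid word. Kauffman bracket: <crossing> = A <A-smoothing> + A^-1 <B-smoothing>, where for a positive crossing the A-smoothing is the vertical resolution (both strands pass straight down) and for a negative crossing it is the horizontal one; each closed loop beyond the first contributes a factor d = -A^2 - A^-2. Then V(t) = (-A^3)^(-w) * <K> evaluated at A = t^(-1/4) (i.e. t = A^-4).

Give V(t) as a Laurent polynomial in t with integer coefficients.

The presented braid s4 s3^-1 s3 s2 s4^-1 s1^-1 s2 s1 s3 s4^-1 on 5 strands reduces by inverse Markov moves (closure unchanged at each step):
  Deconjugate: the word is γ·β·γ⁻¹ with γ = s4 s3^-1 (prefix) and γ⁻¹ = s3 s4^-1 (suffix); strip both.
Reduced to β = s3 s2 s4^-1 s1^-1 s2 s1 on 5 strands, 6 crossings.
Compute on β:
Braid: s3 s2 s4^-1 s1^-1 s2 s1 on 5 strands, 6 crossings.
Writhe w = (#positive) - (#negative) = 4 - 2 = 2.
Enumerate smoothing states for the bracket polynomial. There are 2^6 = 64 states.
Smooth each crossing (0=||, 1=⌣⌢); contribution A^(Σ sign_k(1-2s_k)) * d^(L-1).
Tabulate the states by total A-exponent and number of loops L (A-exp: L × count):
  A^6: L=3 ×1
  A^4: L=2 ×3, L=4 ×3
  A^2: L=1 ×2, L=3 ×11, L=5 ×2
  A^0: L=2 ×11, L=4 ×9
  A^-2: L=1 ×3, L=3 ×11, L=5 ×1
  A^-4: L=2 ×4, L=4 ×2
  A^-6: L=3 ×1
Each group contributes A^e * Σ count * d^(L-1):
Powers of d = -A^2 - A^-2: d^2 = A^4 + 2 + A^-4; d^3 = -A^6 - 3*A^2 - 3*A^-2 - A^-6; d^4 = A^8 + 4*A^4 + 6 + 4*A^-4 + A^-8.
  A^6 * (d^2) = A^10 + 2*A^6 + A^2
  A^4 * (3*d + 3*d^3) = -3*A^10 - 12*A^6 - 12*A^2 - 3*A^-2
  A^2 * (2 + 11*d^2 + 2*d^4) = 2*A^10 + 19*A^6 + 36*A^2 + 19*A^-2 + 2*A^-6
  A^0 * (11*d + 9*d^3) = -9*A^6 - 38*A^2 - 38*A^-2 - 9*A^-6
  A^-2 * (3 + 11*d^2 + d^4) = A^6 + 15*A^2 + 31*A^-2 + 15*A^-6 + A^-10
  A^-4 * (4*d + 2*d^3) = -2*A^2 - 10*A^-2 - 10*A^-6 - 2*A^-10
  A^-6 * (d^2) = A^-2 + 2*A^-6 + A^-10
Summing the groups: <K> = A^6
Normalise by the writhe: (-A^3)^(-w) = (-A^3)^(-2) = A^-6, so f(A) = A^-6 * <K> = 1.
Substitute A = t^(-1/4), i.e. A^e → t^(-e/4): V(t) = 1

Answer: 1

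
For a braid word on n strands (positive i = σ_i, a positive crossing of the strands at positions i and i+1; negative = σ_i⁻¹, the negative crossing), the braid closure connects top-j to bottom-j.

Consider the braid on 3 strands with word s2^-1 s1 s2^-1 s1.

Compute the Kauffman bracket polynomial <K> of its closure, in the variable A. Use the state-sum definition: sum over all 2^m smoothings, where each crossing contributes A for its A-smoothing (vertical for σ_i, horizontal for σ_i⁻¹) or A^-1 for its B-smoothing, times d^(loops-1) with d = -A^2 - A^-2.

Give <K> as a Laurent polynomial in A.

A^8 - A^4 + 1 - A^-4 + A^-8

Derivation:
Braid: s2^-1 s1 s2^-1 s1 on 3 strands, 4 crossings.
Writhe w = (#positive) - (#negative) = 2 - 2 = 0.
State-sum expansion of <K>. There are 2^4 = 16 states.
Smooth each crossing (0=||, 1=⌣⌢); contribution A^(Σ sign_k(1-2s_k)) * d^(L-1).
  state 0000: A-exp=+0, loops=3, term = A^0 * d^2
  state 0001: A-exp=-2, loops=2, term = A^-2 * d^1
  state 0010: A-exp=+2, loops=2, term = A^2 * d^1
  state 0011: A-exp=+0, loops=1, term = A^0 * d^0
  state 0100: A-exp=-2, loops=2, term = A^-2 * d^1
  state 0101: A-exp=-4, loops=3, term = A^-4 * d^2
  state 0110: A-exp=+0, loops=1, term = A^0 * d^0
  state 0111: A-exp=-2, loops=2, term = A^-2 * d^1
  state 1000: A-exp=+2, loops=2, term = A^2 * d^1
  state 1001: A-exp=+0, loops=1, term = A^0 * d^0
  state 1010: A-exp=+4, loops=3, term = A^4 * d^2
  state 1011: A-exp=+2, loops=2, term = A^2 * d^1
  state 1100: A-exp=+0, loops=1, term = A^0 * d^0
  state 1101: A-exp=-2, loops=2, term = A^-2 * d^1
  state 1110: A-exp=+2, loops=2, term = A^2 * d^1
  state 1111: A-exp=+0, loops=1, term = A^0 * d^0
Collect the terms by A-exponent (count of states per loop number):
Powers of d = -A^2 - A^-2: d^2 = A^4 + 2 + A^-4.
  A^4 * (d^2) = A^8 + 2*A^4 + 1
  A^2 * (4*d) = -4*A^4 - 4
  A^0 * (5 + d^2) = A^4 + 7 + A^-4
  A^-2 * (4*d) = -4 - 4*A^-4
  A^-4 * (d^2) = 1 + 2*A^-4 + A^-8
Summing the groups: <K> = A^8 - A^4 + 1 - A^-4 + A^-8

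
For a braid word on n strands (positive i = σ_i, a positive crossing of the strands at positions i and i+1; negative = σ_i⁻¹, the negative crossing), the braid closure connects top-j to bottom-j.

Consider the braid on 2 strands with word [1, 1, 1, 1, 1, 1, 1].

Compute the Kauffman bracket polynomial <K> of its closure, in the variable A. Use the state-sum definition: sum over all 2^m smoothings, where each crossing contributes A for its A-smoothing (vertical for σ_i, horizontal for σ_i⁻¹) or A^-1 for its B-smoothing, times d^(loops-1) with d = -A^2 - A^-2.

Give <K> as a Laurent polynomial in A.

-A^9 - A + A^-3 - A^-7 + A^-11 - A^-15 + A^-19

Derivation:
Braid: s1 s1 s1 s1 s1 s1 s1 on 2 strands, 7 crossings.
Writhe w = (#positive) - (#negative) = 7 - 0 = 7.
State-sum expansion of <K>. There are 2^7 = 128 states.
Smooth each crossing (0=||, 1=⌣⌢); contribution A^(Σ sign_k(1-2s_k)) * d^(L-1).
Tabulate the states by total A-exponent and number of loops L (A-exp: L × count):
  A^7: L=2 ×1
  A^5: L=1 ×7
  A^3: L=2 ×21
  A^1: L=3 ×35
  A^-1: L=4 ×35
  A^-3: L=5 ×21
  A^-5: L=6 ×7
  A^-7: L=7 ×1
Each group contributes A^e * Σ count * d^(L-1):
Powers of d = -A^2 - A^-2: d^2 = A^4 + 2 + A^-4; d^3 = -A^6 - 3*A^2 - 3*A^-2 - A^-6; d^4 = A^8 + 4*A^4 + 6 + 4*A^-4 + A^-8; d^5 = -A^10 - 5*A^6 - 10*A^2 - 10*A^-2 - 5*A^-6 - A^-10; d^6 = A^12 + 6*A^8 + 15*A^4 + 20 + 15*A^-4 + 6*A^-8 + A^-12.
  A^7 * (d) = -A^9 - A^5
  A^5 * (7) = 7*A^5
  A^3 * (21*d) = -21*A^5 - 21*A
  A^1 * (35*d^2) = 35*A^5 + 70*A + 35*A^-3
  A^-1 * (35*d^3) = -35*A^5 - 105*A - 105*A^-3 - 35*A^-7
  A^-3 * (21*d^4) = 21*A^5 + 84*A + 126*A^-3 + 84*A^-7 + 21*A^-11
  A^-5 * (7*d^5) = -7*A^5 - 35*A - 70*A^-3 - 70*A^-7 - 35*A^-11 - 7*A^-15
  A^-7 * (d^6) = A^5 + 6*A + 15*A^-3 + 20*A^-7 + 15*A^-11 + 6*A^-15 + A^-19
Summing the groups: <K> = -A^9 - A + A^-3 - A^-7 + A^-11 - A^-15 + A^-19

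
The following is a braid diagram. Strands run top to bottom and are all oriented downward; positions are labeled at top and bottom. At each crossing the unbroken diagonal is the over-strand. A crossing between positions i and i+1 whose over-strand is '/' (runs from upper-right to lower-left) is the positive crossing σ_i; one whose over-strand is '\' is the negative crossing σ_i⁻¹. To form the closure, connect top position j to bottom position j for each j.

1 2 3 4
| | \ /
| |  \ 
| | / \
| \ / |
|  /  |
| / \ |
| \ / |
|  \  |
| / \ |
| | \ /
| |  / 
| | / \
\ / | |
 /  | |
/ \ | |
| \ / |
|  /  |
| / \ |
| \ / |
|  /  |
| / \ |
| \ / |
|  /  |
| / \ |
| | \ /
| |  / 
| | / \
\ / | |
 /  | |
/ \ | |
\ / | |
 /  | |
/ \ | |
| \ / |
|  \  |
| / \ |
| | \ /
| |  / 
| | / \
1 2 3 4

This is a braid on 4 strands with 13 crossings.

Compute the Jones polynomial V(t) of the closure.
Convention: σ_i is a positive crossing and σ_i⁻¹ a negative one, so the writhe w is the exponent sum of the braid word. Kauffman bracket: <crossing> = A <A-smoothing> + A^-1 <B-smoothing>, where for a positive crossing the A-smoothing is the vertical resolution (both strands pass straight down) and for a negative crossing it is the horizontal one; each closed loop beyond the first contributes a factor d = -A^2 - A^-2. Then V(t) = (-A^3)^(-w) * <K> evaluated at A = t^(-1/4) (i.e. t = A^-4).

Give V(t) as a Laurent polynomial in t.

Reading the diagram top to bottom ('/'-over between positions i,i+1 = s_i, '\'-over = s_i^-1): braid word = s3^-1 s2 s2^-1 s3 s1 s2 s2 s2 s3 s1 s1 s2^-1 s3.
The presented braid s3^-1 s2 s2^-1 s3 s1 s2 s2 s2 s3 s1 s1 s2^-1 s3 on 4 strands reduces by inverse Markov moves (closure unchanged at each step):
  Deconjugate: the word is γ·β·γ⁻¹ with γ = s3^-1 (prefix) and γ⁻¹ = s3 (suffix); strip both.
  Deconjugate: the word is γ·β·γ⁻¹ with γ = s2 (prefix) and γ⁻¹ = s2^-1 (suffix); strip both.
Reduced to β = s2^-1 s3 s1 s2 s2 s2 s3 s1 s1 on 4 strands, 9 crossings.
Compute on β:
Braid: s2^-1 s3 s1 s2 s2 s2 s3 s1 s1 on 4 strands, 9 crossings.
Writhe w = (#positive) - (#negative) = 8 - 1 = 7.
State-sum expansion of <K>. There are 2^9 = 512 states.
Each crossing splits two ways (0=vertical, 1=horizontal). The state's weight is A^(#A-smoothings - #B-smoothings) * d^(loops - 1).
Tabulate the states by total A-exponent and number of loops L (A-exp: L × count):
  A^9: L=3 ×1
  A^7: L=2 ×5, L=4 ×4
  A^5: L=1 ×6, L=3 ×27, L=5 ×3
  A^3: L=2 ×57, L=4 ×26, L=6 ×1
  A^1: L=1 ×39, L=3 ×77, L=5 ×10
  A^-1: L=2 ×81, L=4 ×44, L=6 ×1
  A^-3: L=3 ×73, L=5 ×11
  A^-5: L=4 ×35, L=6 ×1
  A^-7: L=5 ×9
  A^-9: L=6 ×1
Each group contributes A^e * Σ count * d^(L-1):
Powers of d = -A^2 - A^-2: d^2 = A^4 + 2 + A^-4; d^3 = -A^6 - 3*A^2 - 3*A^-2 - A^-6; d^4 = A^8 + 4*A^4 + 6 + 4*A^-4 + A^-8; d^5 = -A^10 - 5*A^6 - 10*A^2 - 10*A^-2 - 5*A^-6 - A^-10.
  A^9 * (d^2) = A^13 + 2*A^9 + A^5
  A^7 * (5*d + 4*d^3) = -4*A^13 - 17*A^9 - 17*A^5 - 4*A
  A^5 * (6 + 27*d^2 + 3*d^4) = 3*A^13 + 39*A^9 + 78*A^5 + 39*A + 3*A^-3
  A^3 * (57*d + 26*d^3 + d^5) = -A^13 - 31*A^9 - 145*A^5 - 145*A - 31*A^-3 - A^-7
  A^1 * (39 + 77*d^2 + 10*d^4) = 10*A^9 + 117*A^5 + 253*A + 117*A^-3 + 10*A^-7
  A^-1 * (81*d + 44*d^3 + d^5) = -A^9 - 49*A^5 - 223*A - 223*A^-3 - 49*A^-7 - A^-11
  A^-3 * (73*d^2 + 11*d^4) = 11*A^5 + 117*A + 212*A^-3 + 117*A^-7 + 11*A^-11
  A^-5 * (35*d^3 + d^5) = -A^5 - 40*A - 115*A^-3 - 115*A^-7 - 40*A^-11 - A^-15
  A^-7 * (9*d^4) = 9*A + 36*A^-3 + 54*A^-7 + 36*A^-11 + 9*A^-15
  A^-9 * (d^5) = -A - 5*A^-3 - 10*A^-7 - 10*A^-11 - 5*A^-15 - A^-19
Summing the groups: <K> = -A^13 + 2*A^9 - 5*A^5 + 5*A - 6*A^-3 + 6*A^-7 - 4*A^-11 + 3*A^-15 - A^-19
Normalise by the writhe: (-A^3)^(-w) = (-A^3)^(-7) = -A^-21, so f(A) = -A^-21 * <K> = A^-8 - 2*A^-12 + 5*A^-16 - 5*A^-20 + 6*A^-24 - 6*A^-28 + 4*A^-32 - 3*A^-36 + A^-40.
Substitute A = t^(-1/4), i.e. A^e → t^(-e/4): V(t) = t^10 - 3*t^9 + 4*t^8 - 6*t^7 + 6*t^6 - 5*t^5 + 5*t^4 - 2*t^3 + t^2

Answer: t^10 - 3*t^9 + 4*t^8 - 6*t^7 + 6*t^6 - 5*t^5 + 5*t^4 - 2*t^3 + t^2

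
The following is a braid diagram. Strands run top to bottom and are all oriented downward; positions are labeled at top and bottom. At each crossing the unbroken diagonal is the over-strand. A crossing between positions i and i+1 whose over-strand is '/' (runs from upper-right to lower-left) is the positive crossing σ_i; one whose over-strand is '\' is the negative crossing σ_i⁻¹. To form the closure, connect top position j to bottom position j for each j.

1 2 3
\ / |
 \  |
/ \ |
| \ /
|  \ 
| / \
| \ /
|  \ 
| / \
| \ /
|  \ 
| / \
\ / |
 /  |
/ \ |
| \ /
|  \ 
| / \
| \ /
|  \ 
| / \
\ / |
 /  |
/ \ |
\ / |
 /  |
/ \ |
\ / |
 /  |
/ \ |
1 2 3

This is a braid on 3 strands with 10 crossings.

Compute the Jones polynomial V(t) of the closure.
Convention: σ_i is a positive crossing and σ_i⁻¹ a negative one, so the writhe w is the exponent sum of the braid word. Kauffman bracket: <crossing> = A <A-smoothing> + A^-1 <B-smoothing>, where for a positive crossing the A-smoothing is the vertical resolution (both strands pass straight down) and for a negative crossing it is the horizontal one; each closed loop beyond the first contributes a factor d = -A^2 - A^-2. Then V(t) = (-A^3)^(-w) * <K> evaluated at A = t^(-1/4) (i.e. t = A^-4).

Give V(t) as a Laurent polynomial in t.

-t^2 + 2*t - 3 + 5*t^-1 - 4*t^-2 + 5*t^-3 - 4*t^-4 + 2*t^-5 - t^-6

Derivation:
Reading the diagram top to bottom ('/'-over between positions i,i+1 = s_i, '\'-over = s_i^-1): braid word = s1^-1 s2^-1 s2^-1 s2^-1 s1 s2^-1 s2^-1 s1 s1 s1.
The presented braid s1^-1 s2^-1 s2^-1 s2^-1 s1 s2^-1 s2^-1 s1 s1 s1 on 3 strands reduces by inverse Markov moves (closure unchanged at each step):
  Deconjugate: the word is γ·β·γ⁻¹ with γ = s1^-1 (prefix) and γ⁻¹ = s1 (suffix); strip both.
Reduced to β = s2^-1 s2^-1 s2^-1 s1 s2^-1 s2^-1 s1 s1 on 3 strands, 8 crossings.
Compute on β:
Braid: s2^-1 s2^-1 s2^-1 s1 s2^-1 s2^-1 s1 s1 on 3 strands, 8 crossings.
Writhe w = (#positive) - (#negative) = 3 - 5 = -2.
Enumerate smoothing states for the bracket polynomial. There are 2^8 = 256 states.
Smooth each crossing (0=||, 1=⌣⌢); contribution A^(Σ sign_k(1-2s_k)) * d^(L-1).
Tabulate the states by total A-exponent and number of loops L (A-exp: L × count):
  A^8: L=6 ×1
  A^6: L=5 ×8
  A^4: L=4 ×27, L=6 ×1
  A^2: L=3 ×50, L=5 ×6
  A^0: L=2 ×53, L=4 ×17
  A^-2: L=1 ×27, L=3 ×28, L=5 ×1
  A^-4: L=2 ×24, L=4 ×4
  A^-6: L=3 ×8
  A^-8: L=4 ×1
Each group contributes A^e * Σ count * d^(L-1):
Powers of d = -A^2 - A^-2: d^2 = A^4 + 2 + A^-4; d^3 = -A^6 - 3*A^2 - 3*A^-2 - A^-6; d^4 = A^8 + 4*A^4 + 6 + 4*A^-4 + A^-8; d^5 = -A^10 - 5*A^6 - 10*A^2 - 10*A^-2 - 5*A^-6 - A^-10.
  A^8 * (d^5) = -A^18 - 5*A^14 - 10*A^10 - 10*A^6 - 5*A^2 - A^-2
  A^6 * (8*d^4) = 8*A^14 + 32*A^10 + 48*A^6 + 32*A^2 + 8*A^-2
  A^4 * (27*d^3 + d^5) = -A^14 - 32*A^10 - 91*A^6 - 91*A^2 - 32*A^-2 - A^-6
  A^2 * (50*d^2 + 6*d^4) = 6*A^10 + 74*A^6 + 136*A^2 + 74*A^-2 + 6*A^-6
  A^0 * (53*d + 17*d^3) = -17*A^6 - 104*A^2 - 104*A^-2 - 17*A^-6
  A^-2 * (27 + 28*d^2 + d^4) = A^6 + 32*A^2 + 89*A^-2 + 32*A^-6 + A^-10
  A^-4 * (24*d + 4*d^3) = -4*A^2 - 36*A^-2 - 36*A^-6 - 4*A^-10
  A^-6 * (8*d^2) = 8*A^-2 + 16*A^-6 + 8*A^-10
  A^-8 * (d^3) = -A^-2 - 3*A^-6 - 3*A^-10 - A^-14
Summing the groups: <K> = -A^18 + 2*A^14 - 4*A^10 + 5*A^6 - 4*A^2 + 5*A^-2 - 3*A^-6 + 2*A^-10 - A^-14
Normalise by the writhe: (-A^3)^(-w) = (-A^3)^(2) = A^6, so f(A) = A^6 * <K> = -A^24 + 2*A^20 - 4*A^16 + 5*A^12 - 4*A^8 + 5*A^4 - 3 + 2*A^-4 - A^-8.
Substitute A = t^(-1/4), i.e. A^e → t^(-e/4): V(t) = -t^2 + 2*t - 3 + 5*t^-1 - 4*t^-2 + 5*t^-3 - 4*t^-4 + 2*t^-5 - t^-6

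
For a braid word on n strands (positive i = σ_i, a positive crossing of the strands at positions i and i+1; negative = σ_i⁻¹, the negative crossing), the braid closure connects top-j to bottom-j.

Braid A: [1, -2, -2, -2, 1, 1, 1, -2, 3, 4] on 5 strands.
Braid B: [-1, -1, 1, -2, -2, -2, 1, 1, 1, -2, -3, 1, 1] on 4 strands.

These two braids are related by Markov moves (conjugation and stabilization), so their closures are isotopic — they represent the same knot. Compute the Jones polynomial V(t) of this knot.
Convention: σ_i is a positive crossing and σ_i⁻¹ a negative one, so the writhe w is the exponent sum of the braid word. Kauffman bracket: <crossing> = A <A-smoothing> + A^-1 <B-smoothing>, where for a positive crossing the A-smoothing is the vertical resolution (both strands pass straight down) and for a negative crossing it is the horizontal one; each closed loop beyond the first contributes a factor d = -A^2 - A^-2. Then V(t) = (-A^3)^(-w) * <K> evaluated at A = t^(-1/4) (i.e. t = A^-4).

Markov-equivalent braids have isotopic closures, hence identical knot invariants. Strip the Markov moves from each word to reach a common short braid β, then compute V(t) once on β.
Braid A: s1 s2^-1 s2^-1 s2^-1 s1 s1 s1 s2^-1 s3 s4 on 5 strands reduces by inverse Markov moves (closure unchanged at each step):
  Destabilize: the word has the form β·s4 where s4 occurs only as the final letter (β ∈ B_4); drop it and the last strand → 4 strands.
  Destabilize: the word has the form β·s3 where s3 occurs only as the final letter (β ∈ B_3); drop it and the last strand → 3 strands.
Reduced to β = s1 s2^-1 s2^-1 s2^-1 s1 s1 s1 s2^-1 on 3 strands, 8 crossings.
Braid B: s1^-1 s1^-1 s1 s2^-1 s2^-1 s2^-1 s1 s1 s1 s2^-1 s3^-1 s1 s1 on 4 strands reduces by inverse Markov moves (closure unchanged at each step):
  Deconjugate: the word is γ·β·γ⁻¹ with γ = s1^-1 s1^-1 (prefix) and γ⁻¹ = s1 s1 (suffix); strip both.
  Destabilize: the word has the form β·s3^-1 where s3^-1 occurs only as the final letter (β ∈ B_3); drop it and the last strand → 3 strands.
Reduced to β = s1 s2^-1 s2^-1 s2^-1 s1 s1 s1 s2^-1 on 3 strands, 8 crossings.
Both give the same β = s1 s2^-1 s2^-1 s2^-1 s1 s1 s1 s2^-1 on 3 strands, so one state sum suffices:
Braid: s1 s2^-1 s2^-1 s2^-1 s1 s1 s1 s2^-1 on 3 strands, 8 crossings.
Writhe w = (#positive) - (#negative) = 4 - 4 = 0.
State-sum expansion of <K>. There are 2^8 = 256 states.
Smooth each crossing (0=||, 1=⌣⌢); contribution A^(Σ sign_k(1-2s_k)) * d^(L-1).
Tabulate the states by total A-exponent and number of loops L (A-exp: L × count):
  A^8: L=5 ×1
  A^6: L=4 ×8
  A^4: L=3 ×25, L=5 ×3
  A^2: L=2 ×37, L=4 ×18, L=6 ×1
  A^0: L=1 ×25, L=3 ×37, L=5 ×8
  A^-2: L=2 ×37, L=4 ×18, L=6 ×1
  A^-4: L=3 ×25, L=5 ×3
  A^-6: L=4 ×8
  A^-8: L=5 ×1
Each group contributes A^e * Σ count * d^(L-1):
Powers of d = -A^2 - A^-2: d^2 = A^4 + 2 + A^-4; d^3 = -A^6 - 3*A^2 - 3*A^-2 - A^-6; d^4 = A^8 + 4*A^4 + 6 + 4*A^-4 + A^-8; d^5 = -A^10 - 5*A^6 - 10*A^2 - 10*A^-2 - 5*A^-6 - A^-10.
  A^8 * (d^4) = A^16 + 4*A^12 + 6*A^8 + 4*A^4 + 1
  A^6 * (8*d^3) = -8*A^12 - 24*A^8 - 24*A^4 - 8
  A^4 * (25*d^2 + 3*d^4) = 3*A^12 + 37*A^8 + 68*A^4 + 37 + 3*A^-4
  A^2 * (37*d + 18*d^3 + d^5) = -A^12 - 23*A^8 - 101*A^4 - 101 - 23*A^-4 - A^-8
  A^0 * (25 + 37*d^2 + 8*d^4) = 8*A^8 + 69*A^4 + 147 + 69*A^-4 + 8*A^-8
  A^-2 * (37*d + 18*d^3 + d^5) = -A^8 - 23*A^4 - 101 - 101*A^-4 - 23*A^-8 - A^-12
  A^-4 * (25*d^2 + 3*d^4) = 3*A^4 + 37 + 68*A^-4 + 37*A^-8 + 3*A^-12
  A^-6 * (8*d^3) = -8 - 24*A^-4 - 24*A^-8 - 8*A^-12
  A^-8 * (d^4) = 1 + 4*A^-4 + 6*A^-8 + 4*A^-12 + A^-16
Summing the groups: <K> = A^16 - 2*A^12 + 3*A^8 - 4*A^4 + 5 - 4*A^-4 + 3*A^-8 - 2*A^-12 + A^-16
Normalise by the writhe: (-A^3)^(-w) = (-A^3)^(0) = 1, so f(A) = 1 * <K> = A^16 - 2*A^12 + 3*A^8 - 4*A^4 + 5 - 4*A^-4 + 3*A^-8 - 2*A^-12 + A^-16.
Substitute A = t^(-1/4), i.e. A^e → t^(-e/4): V(t) = t^4 - 2*t^3 + 3*t^2 - 4*t + 5 - 4*t^-1 + 3*t^-2 - 2*t^-3 + t^-4

Answer: t^4 - 2*t^3 + 3*t^2 - 4*t + 5 - 4*t^-1 + 3*t^-2 - 2*t^-3 + t^-4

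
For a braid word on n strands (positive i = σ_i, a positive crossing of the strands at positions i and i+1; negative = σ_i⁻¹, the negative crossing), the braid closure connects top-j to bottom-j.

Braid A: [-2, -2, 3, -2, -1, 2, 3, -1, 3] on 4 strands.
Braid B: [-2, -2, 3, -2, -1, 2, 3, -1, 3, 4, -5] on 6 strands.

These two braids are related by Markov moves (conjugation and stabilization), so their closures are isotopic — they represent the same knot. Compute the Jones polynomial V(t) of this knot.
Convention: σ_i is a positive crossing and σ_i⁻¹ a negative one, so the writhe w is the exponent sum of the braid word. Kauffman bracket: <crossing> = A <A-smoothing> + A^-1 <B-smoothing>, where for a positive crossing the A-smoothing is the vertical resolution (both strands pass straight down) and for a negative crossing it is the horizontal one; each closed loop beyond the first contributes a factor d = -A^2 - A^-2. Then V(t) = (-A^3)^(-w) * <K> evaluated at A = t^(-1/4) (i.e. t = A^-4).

Markov-equivalent braids have isotopic closures, hence identical knot invariants. Strip the Markov moves from each word to reach a common short braid β, then compute V(t) once on β.
Braid A: s2^-1 s2^-1 s3 s2^-1 s1^-1 s2 s3 s1^-1 s3 on 4 strands has no conjugating prefix/suffix or stabilization to strip; take β = s2^-1 s2^-1 s3 s2^-1 s1^-1 s2 s3 s1^-1 s3.
Braid B: s2^-1 s2^-1 s3 s2^-1 s1^-1 s2 s3 s1^-1 s3 s4 s5^-1 on 6 strands reduces by inverse Markov moves (closure unchanged at each step):
  Destabilize: the word has the form β·s5^-1 where s5^-1 occurs only as the final letter (β ∈ B_5); drop it and the last strand → 5 strands.
  Destabilize: the word has the form β·s4 where s4 occurs only as the final letter (β ∈ B_4); drop it and the last strand → 4 strands.
Reduced to β = s2^-1 s2^-1 s3 s2^-1 s1^-1 s2 s3 s1^-1 s3 on 4 strands, 9 crossings.
Both give the same β = s2^-1 s2^-1 s3 s2^-1 s1^-1 s2 s3 s1^-1 s3 on 4 strands, so one state sum suffices:
Braid: s2^-1 s2^-1 s3 s2^-1 s1^-1 s2 s3 s1^-1 s3 on 4 strands, 9 crossings.
Writhe w = (#positive) - (#negative) = 4 - 5 = -1.
State-sum expansion of <K>. There are 2^9 = 512 states.
Smooth each crossing (0=||, 1=⌣⌢); contribution A^(Σ sign_k(1-2s_k)) * d^(L-1).
Tabulate the states by total A-exponent and number of loops L (A-exp: L × count):
  A^9: L=5 ×1
  A^7: L=4 ×9
  A^5: L=3 ×32, L=5 ×4
  A^3: L=2 ×55, L=4 ×28, L=6 ×1
  A^1: L=1 ×39, L=3 ×77, L=5 ×10
  A^-1: L=2 ×87, L=4 ×38, L=6 ×1
  A^-3: L=1 ×14, L=3 ×64, L=5 ×6
  A^-5: L=2 ×17, L=4 ×19
  A^-7: L=3 ×7, L=5 ×2
  A^-9: L=4 ×1
Each group contributes A^e * Σ count * d^(L-1):
Powers of d = -A^2 - A^-2: d^2 = A^4 + 2 + A^-4; d^3 = -A^6 - 3*A^2 - 3*A^-2 - A^-6; d^4 = A^8 + 4*A^4 + 6 + 4*A^-4 + A^-8; d^5 = -A^10 - 5*A^6 - 10*A^2 - 10*A^-2 - 5*A^-6 - A^-10.
  A^9 * (d^4) = A^17 + 4*A^13 + 6*A^9 + 4*A^5 + A
  A^7 * (9*d^3) = -9*A^13 - 27*A^9 - 27*A^5 - 9*A
  A^5 * (32*d^2 + 4*d^4) = 4*A^13 + 48*A^9 + 88*A^5 + 48*A + 4*A^-3
  A^3 * (55*d + 28*d^3 + d^5) = -A^13 - 33*A^9 - 149*A^5 - 149*A - 33*A^-3 - A^-7
  A^1 * (39 + 77*d^2 + 10*d^4) = 10*A^9 + 117*A^5 + 253*A + 117*A^-3 + 10*A^-7
  A^-1 * (87*d + 38*d^3 + d^5) = -A^9 - 43*A^5 - 211*A - 211*A^-3 - 43*A^-7 - A^-11
  A^-3 * (14 + 64*d^2 + 6*d^4) = 6*A^5 + 88*A + 178*A^-3 + 88*A^-7 + 6*A^-11
  A^-5 * (17*d + 19*d^3) = -19*A - 74*A^-3 - 74*A^-7 - 19*A^-11
  A^-7 * (7*d^2 + 2*d^4) = 2*A + 15*A^-3 + 26*A^-7 + 15*A^-11 + 2*A^-15
  A^-9 * (d^3) = -A^-3 - 3*A^-7 - 3*A^-11 - A^-15
Summing the groups: <K> = A^17 - 2*A^13 + 3*A^9 - 4*A^5 + 4*A - 5*A^-3 + 3*A^-7 - 2*A^-11 + A^-15
Normalise by the writhe: (-A^3)^(-w) = (-A^3)^(1) = -A^3, so f(A) = -A^3 * <K> = -A^20 + 2*A^16 - 3*A^12 + 4*A^8 - 4*A^4 + 5 - 3*A^-4 + 2*A^-8 - A^-12.
Substitute A = t^(-1/4), i.e. A^e → t^(-e/4): V(t) = -t^3 + 2*t^2 - 3*t + 5 - 4*t^-1 + 4*t^-2 - 3*t^-3 + 2*t^-4 - t^-5

Answer: -t^3 + 2*t^2 - 3*t + 5 - 4*t^-1 + 4*t^-2 - 3*t^-3 + 2*t^-4 - t^-5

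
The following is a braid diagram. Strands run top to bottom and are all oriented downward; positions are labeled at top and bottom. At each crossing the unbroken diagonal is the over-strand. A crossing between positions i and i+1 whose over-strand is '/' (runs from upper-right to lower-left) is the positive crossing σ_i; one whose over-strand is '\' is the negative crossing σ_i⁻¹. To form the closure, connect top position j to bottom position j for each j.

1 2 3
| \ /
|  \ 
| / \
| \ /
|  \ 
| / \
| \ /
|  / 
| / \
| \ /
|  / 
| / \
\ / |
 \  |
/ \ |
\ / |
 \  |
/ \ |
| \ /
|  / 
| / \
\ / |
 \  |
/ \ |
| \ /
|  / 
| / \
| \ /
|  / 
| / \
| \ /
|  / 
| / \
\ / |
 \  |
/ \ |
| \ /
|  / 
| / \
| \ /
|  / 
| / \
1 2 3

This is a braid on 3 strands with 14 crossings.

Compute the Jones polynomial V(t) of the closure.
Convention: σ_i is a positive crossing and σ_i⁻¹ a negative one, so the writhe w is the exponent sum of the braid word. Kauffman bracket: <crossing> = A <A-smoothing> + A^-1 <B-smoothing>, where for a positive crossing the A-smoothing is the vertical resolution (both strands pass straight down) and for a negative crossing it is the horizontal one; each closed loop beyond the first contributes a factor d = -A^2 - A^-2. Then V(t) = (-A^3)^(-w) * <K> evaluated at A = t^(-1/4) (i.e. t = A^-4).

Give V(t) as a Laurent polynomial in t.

Reading the diagram top to bottom ('/'-over between positions i,i+1 = s_i, '\'-over = s_i^-1): braid word = s2^-1 s2^-1 s2 s2 s1^-1 s1^-1 s2 s1^-1 s2 s2 s2 s1^-1 s2 s2.
The presented braid s2^-1 s2^-1 s2 s2 s1^-1 s1^-1 s2 s1^-1 s2 s2 s2 s1^-1 s2 s2 on 3 strands reduces by inverse Markov moves (closure unchanged at each step):
  Deconjugate: the word is γ·β·γ⁻¹ with γ = s2^-1 s2^-1 (prefix) and γ⁻¹ = s2 s2 (suffix); strip both.
Reduced to β = s2 s2 s1^-1 s1^-1 s2 s1^-1 s2 s2 s2 s1^-1 on 3 strands, 10 crossings.
Compute on β:
Braid: s2 s2 s1^-1 s1^-1 s2 s1^-1 s2 s2 s2 s1^-1 on 3 strands, 10 crossings.
Writhe w = (#positive) - (#negative) = 6 - 4 = 2.
Enumerate smoothing states for the bracket polynomial. There are 2^10 = 1024 states.
Smooth each crossing (0=||, 1=⌣⌢); contribution A^(Σ sign_k(1-2s_k)) * d^(L-1).
Tabulate the states by total A-exponent and number of loops L (A-exp: L × count):
  A^10: L=5 ×1
  A^8: L=4 ×10
  A^6: L=3 ×41, L=5 ×4
  A^4: L=2 ×81, L=4 ×38, L=6 ×1
  A^2: L=1 ×71, L=3 ×117, L=5 ×22
  A^0: L=2 ×154, L=4 ×91, L=6 ×7
  A^-2: L=3 ×168, L=5 ×41, L=7 ×1
  A^-4: L=4 ×110, L=6 ×10
  A^-6: L=5 ×44, L=7 ×1
  A^-8: L=6 ×10
  A^-10: L=7 ×1
Each group contributes A^e * Σ count * d^(L-1):
Powers of d = -A^2 - A^-2: d^2 = A^4 + 2 + A^-4; d^3 = -A^6 - 3*A^2 - 3*A^-2 - A^-6; d^4 = A^8 + 4*A^4 + 6 + 4*A^-4 + A^-8; d^5 = -A^10 - 5*A^6 - 10*A^2 - 10*A^-2 - 5*A^-6 - A^-10; d^6 = A^12 + 6*A^8 + 15*A^4 + 20 + 15*A^-4 + 6*A^-8 + A^-12.
  A^10 * (d^4) = A^18 + 4*A^14 + 6*A^10 + 4*A^6 + A^2
  A^8 * (10*d^3) = -10*A^14 - 30*A^10 - 30*A^6 - 10*A^2
  A^6 * (41*d^2 + 4*d^4) = 4*A^14 + 57*A^10 + 106*A^6 + 57*A^2 + 4*A^-2
  A^4 * (81*d + 38*d^3 + d^5) = -A^14 - 43*A^10 - 205*A^6 - 205*A^2 - 43*A^-2 - A^-6
  A^2 * (71 + 117*d^2 + 22*d^4) = 22*A^10 + 205*A^6 + 437*A^2 + 205*A^-2 + 22*A^-6
  A^0 * (154*d + 91*d^3 + 7*d^5) = -7*A^10 - 126*A^6 - 497*A^2 - 497*A^-2 - 126*A^-6 - 7*A^-10
  A^-2 * (168*d^2 + 41*d^4 + d^6) = A^10 + 47*A^6 + 347*A^2 + 602*A^-2 + 347*A^-6 + 47*A^-10 + A^-14
  A^-4 * (110*d^3 + 10*d^5) = -10*A^6 - 160*A^2 - 430*A^-2 - 430*A^-6 - 160*A^-10 - 10*A^-14
  A^-6 * (44*d^4 + d^6) = A^6 + 50*A^2 + 191*A^-2 + 284*A^-6 + 191*A^-10 + 50*A^-14 + A^-18
  A^-8 * (10*d^5) = -10*A^2 - 50*A^-2 - 100*A^-6 - 100*A^-10 - 50*A^-14 - 10*A^-18
  A^-10 * (d^6) = A^2 + 6*A^-2 + 15*A^-6 + 20*A^-10 + 15*A^-14 + 6*A^-18 + A^-22
Summing the groups: <K> = A^18 - 3*A^14 + 6*A^10 - 8*A^6 + 11*A^2 - 12*A^-2 + 11*A^-6 - 9*A^-10 + 6*A^-14 - 3*A^-18 + A^-22
Normalise by the writhe: (-A^3)^(-w) = (-A^3)^(-2) = A^-6, so f(A) = A^-6 * <K> = A^12 - 3*A^8 + 6*A^4 - 8 + 11*A^-4 - 12*A^-8 + 11*A^-12 - 9*A^-16 + 6*A^-20 - 3*A^-24 + A^-28.
Substitute A = t^(-1/4), i.e. A^e → t^(-e/4): V(t) = t^7 - 3*t^6 + 6*t^5 - 9*t^4 + 11*t^3 - 12*t^2 + 11*t - 8 + 6*t^-1 - 3*t^-2 + t^-3

Answer: t^7 - 3*t^6 + 6*t^5 - 9*t^4 + 11*t^3 - 12*t^2 + 11*t - 8 + 6*t^-1 - 3*t^-2 + t^-3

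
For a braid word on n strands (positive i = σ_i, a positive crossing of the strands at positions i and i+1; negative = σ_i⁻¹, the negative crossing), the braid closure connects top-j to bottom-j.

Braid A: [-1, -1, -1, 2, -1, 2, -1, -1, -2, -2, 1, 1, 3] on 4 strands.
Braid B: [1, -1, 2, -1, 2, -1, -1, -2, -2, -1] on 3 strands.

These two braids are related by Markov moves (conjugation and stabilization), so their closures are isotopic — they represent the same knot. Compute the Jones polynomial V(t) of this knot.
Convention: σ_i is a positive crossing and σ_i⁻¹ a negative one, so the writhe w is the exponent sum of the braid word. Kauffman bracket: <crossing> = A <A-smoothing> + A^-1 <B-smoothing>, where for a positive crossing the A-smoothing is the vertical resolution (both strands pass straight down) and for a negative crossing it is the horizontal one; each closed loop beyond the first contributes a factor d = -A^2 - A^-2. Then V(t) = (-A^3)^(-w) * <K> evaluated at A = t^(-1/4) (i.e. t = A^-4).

2*t^-1 - 2*t^-2 + 3*t^-3 - 3*t^-4 + 2*t^-5 - 2*t^-6 + t^-7

Derivation:
Markov-equivalent braids have isotopic closures, hence identical knot invariants. Strip the Markov moves from each word to reach a common short braid β, then compute V(t) once on β.
Braid A: s1^-1 s1^-1 s1^-1 s2 s1^-1 s2 s1^-1 s1^-1 s2^-1 s2^-1 s1 s1 s3 on 4 strands reduces by inverse Markov moves (closure unchanged at each step):
  Destabilize: the word has the form β·s3 where s3 occurs only as the final letter (β ∈ B_3); drop it and the last strand → 3 strands.
  Deconjugate: the word is γ·β·γ⁻¹ with γ = s1^-1 s1^-1 (prefix) and γ⁻¹ = s1 s1 (suffix); strip both.
Reduced to β = s1^-1 s2 s1^-1 s2 s1^-1 s1^-1 s2^-1 s2^-1 on 3 strands, 8 crossings.
Braid B: s1 s1^-1 s2 s1^-1 s2 s1^-1 s1^-1 s2^-1 s2^-1 s1^-1 on 3 strands reduces by inverse Markov moves (closure unchanged at each step):
  Deconjugate: the word is γ·β·γ⁻¹ with γ = s1 (prefix) and γ⁻¹ = s1^-1 (suffix); strip both.
Reduced to β = s1^-1 s2 s1^-1 s2 s1^-1 s1^-1 s2^-1 s2^-1 on 3 strands, 8 crossings.
Both give the same β = s1^-1 s2 s1^-1 s2 s1^-1 s1^-1 s2^-1 s2^-1 on 3 strands, so one state sum suffices:
Braid: s1^-1 s2 s1^-1 s2 s1^-1 s1^-1 s2^-1 s2^-1 on 3 strands, 8 crossings.
Writhe w = (#positive) - (#negative) = 2 - 6 = -4.
Computing the Kauffman bracket via state sum. There are 2^8 = 256 states.
Smooth each crossing (0=||, 1=⌣⌢); contribution A^(Σ sign_k(1-2s_k)) * d^(L-1).
Tabulate the states by total A-exponent and number of loops L (A-exp: L × count):
  A^8: L=5 ×1
  A^6: L=4 ×8
  A^4: L=3 ×26, L=5 ×2
  A^2: L=2 ×41, L=4 ×15
  A^0: L=1 ×26, L=3 ×43, L=5 ×1
  A^-2: L=2 ×47, L=4 ×9
  A^-4: L=1 ×11, L=3 ×16, L=5 ×1
  A^-6: L=2 ×6, L=4 ×2
  A^-8: L=3 ×1
Each group contributes A^e * Σ count * d^(L-1):
Powers of d = -A^2 - A^-2: d^2 = A^4 + 2 + A^-4; d^3 = -A^6 - 3*A^2 - 3*A^-2 - A^-6; d^4 = A^8 + 4*A^4 + 6 + 4*A^-4 + A^-8.
  A^8 * (d^4) = A^16 + 4*A^12 + 6*A^8 + 4*A^4 + 1
  A^6 * (8*d^3) = -8*A^12 - 24*A^8 - 24*A^4 - 8
  A^4 * (26*d^2 + 2*d^4) = 2*A^12 + 34*A^8 + 64*A^4 + 34 + 2*A^-4
  A^2 * (41*d + 15*d^3) = -15*A^8 - 86*A^4 - 86 - 15*A^-4
  A^0 * (26 + 43*d^2 + d^4) = A^8 + 47*A^4 + 118 + 47*A^-4 + A^-8
  A^-2 * (47*d + 9*d^3) = -9*A^4 - 74 - 74*A^-4 - 9*A^-8
  A^-4 * (11 + 16*d^2 + d^4) = A^4 + 20 + 49*A^-4 + 20*A^-8 + A^-12
  A^-6 * (6*d + 2*d^3) = -2 - 12*A^-4 - 12*A^-8 - 2*A^-12
  A^-8 * (d^2) = A^-4 + 2*A^-8 + A^-12
Summing the groups: <K> = A^16 - 2*A^12 + 2*A^8 - 3*A^4 + 3 - 2*A^-4 + 2*A^-8
Normalise by the writhe: (-A^3)^(-w) = (-A^3)^(4) = A^12, so f(A) = A^12 * <K> = A^28 - 2*A^24 + 2*A^20 - 3*A^16 + 3*A^12 - 2*A^8 + 2*A^4.
Substitute A = t^(-1/4), i.e. A^e → t^(-e/4): V(t) = 2*t^-1 - 2*t^-2 + 3*t^-3 - 3*t^-4 + 2*t^-5 - 2*t^-6 + t^-7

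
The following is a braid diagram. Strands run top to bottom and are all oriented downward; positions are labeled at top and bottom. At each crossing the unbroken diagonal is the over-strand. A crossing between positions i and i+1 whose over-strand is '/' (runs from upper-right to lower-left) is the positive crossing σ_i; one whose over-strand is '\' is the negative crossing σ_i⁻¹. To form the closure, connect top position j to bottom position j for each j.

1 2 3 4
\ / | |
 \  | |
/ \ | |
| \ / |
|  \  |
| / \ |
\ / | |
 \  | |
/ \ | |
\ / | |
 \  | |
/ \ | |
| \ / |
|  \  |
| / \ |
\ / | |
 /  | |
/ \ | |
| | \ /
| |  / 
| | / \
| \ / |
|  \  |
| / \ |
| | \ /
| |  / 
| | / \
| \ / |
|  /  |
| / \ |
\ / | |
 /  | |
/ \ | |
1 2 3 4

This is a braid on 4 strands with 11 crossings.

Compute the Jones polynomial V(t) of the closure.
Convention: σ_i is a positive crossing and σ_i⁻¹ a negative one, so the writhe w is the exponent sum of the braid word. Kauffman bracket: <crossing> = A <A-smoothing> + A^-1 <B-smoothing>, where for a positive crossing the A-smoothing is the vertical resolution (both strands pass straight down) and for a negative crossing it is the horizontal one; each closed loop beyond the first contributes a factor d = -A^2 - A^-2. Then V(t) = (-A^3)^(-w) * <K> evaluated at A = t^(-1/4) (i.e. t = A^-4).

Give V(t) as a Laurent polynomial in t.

Reading the diagram top to bottom ('/'-over between positions i,i+1 = s_i, '\'-over = s_i^-1): braid word = s1^-1 s2^-1 s1^-1 s1^-1 s2^-1 s1 s3 s2^-1 s3 s2 s1.
The presented braid s1^-1 s2^-1 s1^-1 s1^-1 s2^-1 s1 s3 s2^-1 s3 s2 s1 on 4 strands reduces by inverse Markov moves (closure unchanged at each step):
  Deconjugate: the word is γ·β·γ⁻¹ with γ = s1^-1 s2^-1 (prefix) and γ⁻¹ = s2 s1 (suffix); strip both.
Reduced to β = s1^-1 s1^-1 s2^-1 s1 s3 s2^-1 s3 on 4 strands, 7 crossings.
Compute on β:
Braid: s1^-1 s1^-1 s2^-1 s1 s3 s2^-1 s3 on 4 strands, 7 crossings.
Writhe w = (#positive) - (#negative) = 3 - 4 = -1.
State-sum expansion of <K>. There are 2^7 = 128 states.
Smooth each crossing (0=||, 1=⌣⌢); contribution A^(Σ sign_k(1-2s_k)) * d^(L-1).
Tabulate the states by total A-exponent and number of loops L (A-exp: L × count):
  A^7: L=4 ×1
  A^5: L=3 ×7
  A^3: L=2 ×17, L=4 ×4
  A^1: L=1 ×14, L=3 ×20, L=5 ×1
  A^-1: L=2 ×27, L=4 ×8
  A^-3: L=1 ×5, L=3 ×15, L=5 ×1
  A^-5: L=2 ×4, L=4 ×3
  A^-7: L=3 ×1
Each group contributes A^e * Σ count * d^(L-1):
Powers of d = -A^2 - A^-2: d^2 = A^4 + 2 + A^-4; d^3 = -A^6 - 3*A^2 - 3*A^-2 - A^-6; d^4 = A^8 + 4*A^4 + 6 + 4*A^-4 + A^-8.
  A^7 * (d^3) = -A^13 - 3*A^9 - 3*A^5 - A
  A^5 * (7*d^2) = 7*A^9 + 14*A^5 + 7*A
  A^3 * (17*d + 4*d^3) = -4*A^9 - 29*A^5 - 29*A - 4*A^-3
  A^1 * (14 + 20*d^2 + d^4) = A^9 + 24*A^5 + 60*A + 24*A^-3 + A^-7
  A^-1 * (27*d + 8*d^3) = -8*A^5 - 51*A - 51*A^-3 - 8*A^-7
  A^-3 * (5 + 15*d^2 + d^4) = A^5 + 19*A + 41*A^-3 + 19*A^-7 + A^-11
  A^-5 * (4*d + 3*d^3) = -3*A - 13*A^-3 - 13*A^-7 - 3*A^-11
  A^-7 * (d^2) = A^-3 + 2*A^-7 + A^-11
Summing the groups: <K> = -A^13 + A^9 - A^5 + 2*A - 2*A^-3 + A^-7 - A^-11
Normalise by the writhe: (-A^3)^(-w) = (-A^3)^(1) = -A^3, so f(A) = -A^3 * <K> = A^16 - A^12 + A^8 - 2*A^4 + 2 - A^-4 + A^-8.
Substitute A = t^(-1/4), i.e. A^e → t^(-e/4): V(t) = t^2 - t + 2 - 2*t^-1 + t^-2 - t^-3 + t^-4

Answer: t^2 - t + 2 - 2*t^-1 + t^-2 - t^-3 + t^-4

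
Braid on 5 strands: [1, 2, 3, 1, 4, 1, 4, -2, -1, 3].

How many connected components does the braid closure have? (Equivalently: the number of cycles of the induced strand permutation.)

Track the strand permutation on 5 strands, starting from identity.
  step 1: s1 swaps positions 1,2 -> [2 1 3 4 5]
  step 2: s2 swaps positions 2,3 -> [2 3 1 4 5]
  step 3: s3 swaps positions 3,4 -> [2 3 4 1 5]
  step 4: s1 swaps positions 1,2 -> [3 2 4 1 5]
  step 5: s4 swaps positions 4,5 -> [3 2 4 5 1]
  step 6: s1 swaps positions 1,2 -> [2 3 4 5 1]
  step 7: s4 swaps positions 4,5 -> [2 3 4 1 5]
  step 8: s2^-1 swaps positions 2,3 -> [2 4 3 1 5]
  step 9: s1^-1 swaps positions 1,2 -> [4 2 3 1 5]
  step 10: s3 swaps positions 3,4 -> [4 2 1 3 5]
Final permutation (position -> original strand): [4 2 1 3 5]
Closure components = cycle count of this permutation = 3.

Answer: 3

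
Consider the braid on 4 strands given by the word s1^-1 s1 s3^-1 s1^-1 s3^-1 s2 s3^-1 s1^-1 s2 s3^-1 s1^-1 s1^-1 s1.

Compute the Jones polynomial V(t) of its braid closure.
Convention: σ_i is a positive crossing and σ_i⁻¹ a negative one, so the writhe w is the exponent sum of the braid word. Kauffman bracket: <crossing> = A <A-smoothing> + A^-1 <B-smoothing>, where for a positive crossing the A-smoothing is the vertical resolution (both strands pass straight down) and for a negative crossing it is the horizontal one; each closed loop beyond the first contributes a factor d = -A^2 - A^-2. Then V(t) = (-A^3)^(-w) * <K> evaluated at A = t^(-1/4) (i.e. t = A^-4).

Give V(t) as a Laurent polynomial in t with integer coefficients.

The presented braid s1^-1 s1 s3^-1 s1^-1 s3^-1 s2 s3^-1 s1^-1 s2 s3^-1 s1^-1 s1^-1 s1 on 4 strands reduces by inverse Markov moves (closure unchanged at each step):
  Deconjugate: the word is γ·β·γ⁻¹ with γ = s1^-1 s1 (prefix) and γ⁻¹ = s1^-1 s1 (suffix); strip both.
Reduced to β = s3^-1 s1^-1 s3^-1 s2 s3^-1 s1^-1 s2 s3^-1 s1^-1 on 4 strands, 9 crossings.
Compute on β:
Braid: s3^-1 s1^-1 s3^-1 s2 s3^-1 s1^-1 s2 s3^-1 s1^-1 on 4 strands, 9 crossings.
Writhe w = (#positive) - (#negative) = 2 - 7 = -5.
Enumerate smoothing states for the bracket polynomial. There are 2^9 = 512 states.
Smooth each crossing (0=||, 1=⌣⌢); contribution A^(Σ sign_k(1-2s_k)) * d^(L-1).
Tabulate the states by total A-exponent and number of loops L (A-exp: L × count):
  A^9: L=7 ×1
  A^7: L=6 ×9
  A^5: L=5 ×36
  A^3: L=4 ×83, L=6 ×1
  A^1: L=3 ×118, L=5 ×8
  A^-1: L=2 ×100, L=4 ×26
  A^-3: L=1 ×41, L=3 ×42, L=5 ×1
  A^-5: L=2 ×31, L=4 ×5
  A^-7: L=3 ×9
  A^-9: L=4 ×1
Each group contributes A^e * Σ count * d^(L-1):
Powers of d = -A^2 - A^-2: d^2 = A^4 + 2 + A^-4; d^3 = -A^6 - 3*A^2 - 3*A^-2 - A^-6; d^4 = A^8 + 4*A^4 + 6 + 4*A^-4 + A^-8; d^5 = -A^10 - 5*A^6 - 10*A^2 - 10*A^-2 - 5*A^-6 - A^-10; d^6 = A^12 + 6*A^8 + 15*A^4 + 20 + 15*A^-4 + 6*A^-8 + A^-12.
  A^9 * (d^6) = A^21 + 6*A^17 + 15*A^13 + 20*A^9 + 15*A^5 + 6*A + A^-3
  A^7 * (9*d^5) = -9*A^17 - 45*A^13 - 90*A^9 - 90*A^5 - 45*A - 9*A^-3
  A^5 * (36*d^4) = 36*A^13 + 144*A^9 + 216*A^5 + 144*A + 36*A^-3
  A^3 * (83*d^3 + d^5) = -A^13 - 88*A^9 - 259*A^5 - 259*A - 88*A^-3 - A^-7
  A^1 * (118*d^2 + 8*d^4) = 8*A^9 + 150*A^5 + 284*A + 150*A^-3 + 8*A^-7
  A^-1 * (100*d + 26*d^3) = -26*A^5 - 178*A - 178*A^-3 - 26*A^-7
  A^-3 * (41 + 42*d^2 + d^4) = A^5 + 46*A + 131*A^-3 + 46*A^-7 + A^-11
  A^-5 * (31*d + 5*d^3) = -5*A - 46*A^-3 - 46*A^-7 - 5*A^-11
  A^-7 * (9*d^2) = 9*A^-3 + 18*A^-7 + 9*A^-11
  A^-9 * (d^3) = -A^-3 - 3*A^-7 - 3*A^-11 - A^-15
Summing the groups: <K> = A^21 - 3*A^17 + 5*A^13 - 6*A^9 + 7*A^5 - 7*A + 5*A^-3 - 4*A^-7 + 2*A^-11 - A^-15
Normalise by the writhe: (-A^3)^(-w) = (-A^3)^(5) = -A^15, so f(A) = -A^15 * <K> = -A^36 + 3*A^32 - 5*A^28 + 6*A^24 - 7*A^20 + 7*A^16 - 5*A^12 + 4*A^8 - 2*A^4 + 1.
Substitute A = t^(-1/4), i.e. A^e → t^(-e/4): V(t) = 1 - 2*t^-1 + 4*t^-2 - 5*t^-3 + 7*t^-4 - 7*t^-5 + 6*t^-6 - 5*t^-7 + 3*t^-8 - t^-9

Answer: 1 - 2*t^-1 + 4*t^-2 - 5*t^-3 + 7*t^-4 - 7*t^-5 + 6*t^-6 - 5*t^-7 + 3*t^-8 - t^-9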